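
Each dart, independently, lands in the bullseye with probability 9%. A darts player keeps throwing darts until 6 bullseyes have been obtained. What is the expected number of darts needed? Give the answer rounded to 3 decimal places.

Y = total darts until the sixth success; negative binomial with r=6, p=0.09.
E[Y] = r / p = 6 / 0.09 = 66.66667

66.667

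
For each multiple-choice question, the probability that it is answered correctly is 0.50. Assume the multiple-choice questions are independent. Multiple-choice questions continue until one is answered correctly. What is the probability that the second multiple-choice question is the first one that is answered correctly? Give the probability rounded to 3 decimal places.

Geometric (trials to first success), p = 0.50.
P(Y = 2) = (1−p)^1 · p = 0.5 · 0.50 = 0.25000

0.250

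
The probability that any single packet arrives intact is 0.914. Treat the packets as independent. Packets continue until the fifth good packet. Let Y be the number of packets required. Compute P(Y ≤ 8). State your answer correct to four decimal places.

0.9971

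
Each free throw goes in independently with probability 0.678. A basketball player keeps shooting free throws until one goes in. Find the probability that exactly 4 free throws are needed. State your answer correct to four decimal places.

Geometric (trials to first success), p = 0.678.
P(Y = 4) = (1−p)^3 · p = 0.033386 · 0.678 = 0.022636

0.0226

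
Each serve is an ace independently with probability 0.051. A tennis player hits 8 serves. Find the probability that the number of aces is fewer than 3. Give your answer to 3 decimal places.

X ~ Binomial(8, 0.051); P(X ≤ 2) = Σ C(8,k) p^k (1−p)^(8−k) over k:
  k=0: C(8,0)·0.051^0·0.949^8 = 0.65785
  k=1: C(8,1)·0.051^1·0.949^7 = 0.28283
  k=2: C(8,2)·0.051^2·0.949^6 = 0.05320
Total = 0.99388

0.994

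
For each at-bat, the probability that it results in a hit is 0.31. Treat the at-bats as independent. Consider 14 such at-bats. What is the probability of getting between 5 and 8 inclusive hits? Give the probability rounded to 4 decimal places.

0.4381

X ~ Binomial(14, 0.31); P(5 ≤ X ≤ 8) = Σ C(14,k) p^k (1−p)^(14−k) over k:
  k=5: C(14,5)·0.31^5·0.69^9 = 0.203196
  k=6: C(14,6)·0.31^6·0.69^8 = 0.136936
  k=7: C(14,7)·0.31^7·0.69^7 = 0.070311
  k=8: C(14,8)·0.31^8·0.69^6 = 0.027640
Total = 0.438083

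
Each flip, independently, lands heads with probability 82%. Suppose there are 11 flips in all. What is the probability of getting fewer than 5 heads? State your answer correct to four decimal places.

0.0010

X ~ Binomial(11, 0.82); P(X ≤ 4) = Σ C(11,k) p^k (1−p)^(11−k) over k:
  k=0: C(11,0)·0.82^0·0.18^11 = 0.000000
  k=1: C(11,1)·0.82^1·0.18^10 = 0.000000
  k=2: C(11,2)·0.82^2·0.18^9 = 0.000007
  k=3: C(11,3)·0.82^3·0.18^8 = 0.000100
  k=4: C(11,4)·0.82^4·0.18^7 = 0.000913
Total = 0.001021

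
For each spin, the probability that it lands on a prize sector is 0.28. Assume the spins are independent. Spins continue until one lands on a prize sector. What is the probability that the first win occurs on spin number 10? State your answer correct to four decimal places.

0.0146

Geometric (trials to first success), p = 0.28.
P(Y = 10) = (1−p)^9 · p = 0.051999 · 0.28 = 0.014560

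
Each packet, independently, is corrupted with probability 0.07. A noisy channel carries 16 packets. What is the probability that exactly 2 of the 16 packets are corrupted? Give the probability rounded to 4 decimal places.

0.2129

X ~ Binomial(n=16, p=0.07).
P(X=2) = C(16,2) · p^2 · (1−p)^14
= 120 · 0.0049 · 0.36204 = 0.212882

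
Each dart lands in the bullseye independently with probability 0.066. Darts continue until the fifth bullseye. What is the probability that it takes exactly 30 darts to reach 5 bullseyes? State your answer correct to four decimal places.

0.0054

Y = trial on which the fifth success occurs; negative binomial, r=5, p=0.066.
P(Y=30) = C(29,4) · p^5 · (1−p)^25
= 23751 · 1.2523e-06 · 0.18141 = 0.005396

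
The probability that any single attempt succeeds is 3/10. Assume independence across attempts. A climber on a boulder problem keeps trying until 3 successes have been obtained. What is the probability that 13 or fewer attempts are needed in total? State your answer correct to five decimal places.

Finishing within 13 attempts ⇔ at least 3 successes in the first 13. With X ~ Binomial(13, 0.30), P(Y ≤ 13) = 1 − P(X ≤ 2).
  k=0: C(13,0)·0.30^0·0.70^13 = 0.0096889
  k=1: C(13,1)·0.30^1·0.70^12 = 0.0539810
  k=2: C(13,2)·0.30^2·0.70^11 = 0.1388083
1 − 0.2024783 = 0.7975217

0.79752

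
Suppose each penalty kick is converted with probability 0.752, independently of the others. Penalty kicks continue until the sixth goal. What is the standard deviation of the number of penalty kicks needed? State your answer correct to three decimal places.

1.622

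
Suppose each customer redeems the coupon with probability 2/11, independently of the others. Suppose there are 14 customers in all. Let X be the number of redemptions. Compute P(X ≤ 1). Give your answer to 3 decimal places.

0.248

X ~ Binomial(14, 0.181818); P(X ≤ 1) = Σ C(14,k) p^k (1−p)^(14−k) over k:
  k=0: C(14,0)·0.181818^0·0.818182^14 = 0.06024
  k=1: C(14,1)·0.181818^1·0.818182^13 = 0.18742
Total = 0.24766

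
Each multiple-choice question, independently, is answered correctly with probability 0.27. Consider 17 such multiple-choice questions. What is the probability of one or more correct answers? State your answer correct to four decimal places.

P(at least one) = 1 − P(none) = 1 − (1 − 0.27)^17
= 1 − 0.004748 = 0.995252

0.9953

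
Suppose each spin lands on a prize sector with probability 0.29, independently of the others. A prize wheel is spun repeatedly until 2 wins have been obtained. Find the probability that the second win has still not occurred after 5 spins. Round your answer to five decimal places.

Needing more than 5 spins ⇔ fewer than 2 successes in the first 5. With X ~ Binomial(5, 0.29), P(Y > 5) = P(X ≤ 1).
  k=0: C(5,0)·0.29^0·0.71^5 = 0.1804229
  k=1: C(5,1)·0.29^1·0.71^4 = 0.3684694
P(X ≤ 1) = 0.5488923

0.54889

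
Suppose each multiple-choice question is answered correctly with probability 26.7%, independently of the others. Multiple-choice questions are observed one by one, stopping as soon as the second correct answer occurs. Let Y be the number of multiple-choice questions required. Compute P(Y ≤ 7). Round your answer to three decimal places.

0.596

Finishing within 7 multiple-choice questions ⇔ at least 2 successes in the first 7. With X ~ Binomial(7, 0.267), P(Y ≤ 7) = 1 − P(X ≤ 1).
  k=0: C(7,0)·0.267^0·0.733^7 = 0.11369
  k=1: C(7,1)·0.267^1·0.733^6 = 0.28989
1 − 0.40358 = 0.59642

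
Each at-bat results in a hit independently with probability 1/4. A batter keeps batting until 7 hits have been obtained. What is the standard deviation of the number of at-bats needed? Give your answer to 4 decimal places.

9.1652

Y = total at-bats until the seventh success; negative binomial with r=7, p=0.25.
SD(Y) = √[r(1−p)/p²] = √(84.000000) = 9.165151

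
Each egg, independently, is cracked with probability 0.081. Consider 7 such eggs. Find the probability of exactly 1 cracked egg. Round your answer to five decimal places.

X ~ Binomial(n=7, p=0.081).
P(X=1) = C(7,1) · p^1 · (1−p)^6
= 7 · 0.081 · 0.60241 = 0.3415672

0.34157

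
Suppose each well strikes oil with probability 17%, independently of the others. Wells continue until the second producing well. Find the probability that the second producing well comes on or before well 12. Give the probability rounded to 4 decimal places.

Finishing within 12 wells ⇔ at least 2 successes in the first 12. With X ~ Binomial(12, 0.17), P(Y ≤ 12) = 1 − P(X ≤ 1).
  k=0: C(12,0)·0.17^0·0.83^12 = 0.106890
  k=1: C(12,1)·0.17^1·0.83^11 = 0.262718
1 − 0.369608 = 0.630392

0.6304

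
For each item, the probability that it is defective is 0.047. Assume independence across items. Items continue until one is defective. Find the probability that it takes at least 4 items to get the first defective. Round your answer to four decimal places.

Y = number of items to the first success; geometric, p = 0.047.
P(Y > 3) = P(first 3 all fail) = (1−p)^3 = 0.865523

0.8655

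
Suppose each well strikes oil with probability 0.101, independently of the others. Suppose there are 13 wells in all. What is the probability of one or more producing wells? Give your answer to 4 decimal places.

P(at least one) = 1 − P(none) = 1 − (1 − 0.101)^13
= 1 − 0.250539 = 0.749461

0.7495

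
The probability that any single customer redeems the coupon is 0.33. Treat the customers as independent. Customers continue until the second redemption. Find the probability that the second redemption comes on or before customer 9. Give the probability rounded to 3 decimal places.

0.852

Finishing within 9 customers ⇔ at least 2 successes in the first 9. With X ~ Binomial(9, 0.33), P(Y ≤ 9) = 1 − P(X ≤ 1).
  k=0: C(9,0)·0.33^0·0.67^9 = 0.02721
  k=1: C(9,1)·0.33^1·0.67^8 = 0.12060
1 − 0.14781 = 0.85219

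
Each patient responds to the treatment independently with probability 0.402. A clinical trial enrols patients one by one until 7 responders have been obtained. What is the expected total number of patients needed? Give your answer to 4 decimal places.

17.4129

Y = total patients until the seventh success; negative binomial with r=7, p=0.402.
E[Y] = r / p = 7 / 0.402 = 17.412935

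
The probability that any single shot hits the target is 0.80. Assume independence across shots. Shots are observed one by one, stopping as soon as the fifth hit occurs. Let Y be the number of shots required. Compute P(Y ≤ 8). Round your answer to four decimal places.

Finishing within 8 shots ⇔ at least 5 successes in the first 8. With X ~ Binomial(8, 0.80), P(Y ≤ 8) = 1 − P(X ≤ 4).
  k=0: C(8,0)·0.80^0·0.20^8 = 0.000003
  k=1: C(8,1)·0.80^1·0.20^7 = 0.000082
  k=2: C(8,2)·0.80^2·0.20^6 = 0.001147
  k=3: C(8,3)·0.80^3·0.20^5 = 0.009175
  k=4: C(8,4)·0.80^4·0.20^4 = 0.045875
1 − 0.056282 = 0.943718

0.9437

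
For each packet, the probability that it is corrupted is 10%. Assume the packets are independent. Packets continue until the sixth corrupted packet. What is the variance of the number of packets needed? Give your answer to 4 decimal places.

540.0000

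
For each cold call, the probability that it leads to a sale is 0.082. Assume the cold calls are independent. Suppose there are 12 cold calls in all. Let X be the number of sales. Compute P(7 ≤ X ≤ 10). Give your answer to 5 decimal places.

0.00001

X ~ Binomial(12, 0.082); P(7 ≤ X ≤ 10) = Σ C(12,k) p^k (1−p)^(12−k) over k:
  k=7: C(12,7)·0.082^7·0.918^5 = 0.0000129
  k=8: C(12,8)·0.082^8·0.918^4 = 0.0000007
  k=9: C(12,9)·0.082^9·0.918^3 = 0.0000000
  k=10: C(12,10)·0.082^10·0.918^2 = 0.0000000
Total = 0.0000136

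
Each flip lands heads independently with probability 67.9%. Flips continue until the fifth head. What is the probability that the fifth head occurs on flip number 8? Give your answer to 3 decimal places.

Y = trial on which the fifth success occurs; negative binomial, r=5, p=0.679.
P(Y=8) = C(7,4) · p^5 · (1−p)^3
= 35 · 0.14433 · 0.033076 = 0.16708

0.167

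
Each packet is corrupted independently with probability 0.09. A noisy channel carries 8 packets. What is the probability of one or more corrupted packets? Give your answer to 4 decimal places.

0.5297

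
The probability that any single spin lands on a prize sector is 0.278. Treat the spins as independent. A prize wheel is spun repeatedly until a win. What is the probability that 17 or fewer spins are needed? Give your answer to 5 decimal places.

Y = number of spins to the first success; geometric, p = 0.278.
P(Y ≤ 17) = 1 − (1−p)^17 = 1 − 0.0039367 = 0.9960633

0.99606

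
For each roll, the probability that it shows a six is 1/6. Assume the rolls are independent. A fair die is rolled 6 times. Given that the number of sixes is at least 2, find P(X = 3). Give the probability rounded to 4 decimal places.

X ~ Binomial(6, 0.166667). Want P(X=3 | X≥2) = P(X=3) / P(X≥2).
P(X=3) = C(6,3)·0.166667^3·0.833333^3 = 0.053584
P(X≥2) = 1 − 0.334898 − 0.401878 = 0.263224
Ratio = 0.053584 / 0.263224 = 0.203566

0.2036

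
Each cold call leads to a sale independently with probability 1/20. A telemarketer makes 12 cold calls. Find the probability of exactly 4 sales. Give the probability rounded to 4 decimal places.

0.0021

X ~ Binomial(n=12, p=0.05).
P(X=4) = C(12,4) · p^4 · (1−p)^8
= 495 · 6.25e-06 · 0.66342 = 0.002052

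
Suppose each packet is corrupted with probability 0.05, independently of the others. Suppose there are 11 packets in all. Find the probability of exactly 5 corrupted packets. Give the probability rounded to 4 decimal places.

0.0001

X ~ Binomial(n=11, p=0.05).
P(X=5) = C(11,5) · p^5 · (1−p)^6
= 462 · 3.125e-07 · 0.73509 = 0.000106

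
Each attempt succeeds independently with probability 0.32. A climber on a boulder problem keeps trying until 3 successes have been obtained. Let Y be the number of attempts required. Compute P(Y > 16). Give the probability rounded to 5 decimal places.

Needing more than 16 attempts ⇔ fewer than 3 successes in the first 16. With X ~ Binomial(16, 0.32), P(Y > 16) = P(X ≤ 2).
  k=0: C(16,0)·0.32^0·0.68^16 = 0.0020900
  k=1: C(16,1)·0.32^1·0.68^15 = 0.0157363
  k=2: C(16,2)·0.32^2·0.68^14 = 0.0555400
P(X ≤ 2) = 0.0733663

0.07337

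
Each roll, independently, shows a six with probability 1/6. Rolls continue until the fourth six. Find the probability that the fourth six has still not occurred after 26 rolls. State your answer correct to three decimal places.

0.349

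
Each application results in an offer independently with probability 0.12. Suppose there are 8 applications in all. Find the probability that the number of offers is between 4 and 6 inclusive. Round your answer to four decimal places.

0.0097

X ~ Binomial(8, 0.12); P(4 ≤ X ≤ 6) = Σ C(8,k) p^k (1−p)^(8−k) over k:
  k=4: C(8,4)·0.12^4·0.88^4 = 0.008705
  k=5: C(8,5)·0.12^5·0.88^3 = 0.000950
  k=6: C(8,6)·0.12^6·0.88^2 = 0.000065
Total = 0.009719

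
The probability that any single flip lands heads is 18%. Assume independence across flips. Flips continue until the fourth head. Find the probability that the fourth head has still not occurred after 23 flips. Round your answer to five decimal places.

0.38512

Needing more than 23 flips ⇔ fewer than 4 successes in the first 23. With X ~ Binomial(23, 0.18), P(Y > 23) = P(X ≤ 3).
  k=0: C(23,0)·0.18^0·0.82^23 = 0.0104164
  k=1: C(23,1)·0.18^1·0.82^22 = 0.0525902
  k=2: C(23,2)·0.18^2·0.82^21 = 0.1269862
  k=3: C(23,3)·0.18^3·0.82^20 = 0.1951251
P(X ≤ 3) = 0.3851179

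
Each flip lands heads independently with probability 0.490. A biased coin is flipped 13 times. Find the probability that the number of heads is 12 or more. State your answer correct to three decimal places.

0.001

X ~ Binomial(13, 0.49); P(X ≥ 12) = Σ C(13,k) p^k (1−p)^(13−k) over k:
  k=12: C(13,12)·0.49^12·0.51^1 = 0.00127
  k=13: C(13,13)·0.49^13·0.51^0 = 0.00009
Total = 0.00136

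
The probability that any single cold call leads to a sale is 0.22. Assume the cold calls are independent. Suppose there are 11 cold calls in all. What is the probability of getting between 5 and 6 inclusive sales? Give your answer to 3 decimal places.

X ~ Binomial(11, 0.22); P(5 ≤ X ≤ 6) = Σ C(11,k) p^k (1−p)^(11−k) over k:
  k=5: C(11,5)·0.22^5·0.78^6 = 0.05362
  k=6: C(11,6)·0.22^6·0.78^5 = 0.01512
Total = 0.06874

0.069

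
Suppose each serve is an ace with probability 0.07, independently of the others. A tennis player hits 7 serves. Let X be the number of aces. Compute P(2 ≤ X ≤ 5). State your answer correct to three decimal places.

0.081

X ~ Binomial(7, 0.07); P(2 ≤ X ≤ 5) = Σ C(7,k) p^k (1−p)^(7−k) over k:
  k=2: C(7,2)·0.07^2·0.93^5 = 0.07159
  k=3: C(7,3)·0.07^3·0.93^4 = 0.00898
  k=4: C(7,4)·0.07^4·0.93^3 = 0.00068
  k=5: C(7,5)·0.07^5·0.93^2 = 0.00003
Total = 0.08127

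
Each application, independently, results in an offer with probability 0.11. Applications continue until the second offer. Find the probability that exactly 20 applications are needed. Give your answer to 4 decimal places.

0.0282

Y = trial on which the second success occurs; negative binomial, r=2, p=0.11.
P(Y=20) = C(19,1) · p^2 · (1−p)^18
= 19 · 0.0121 · 0.12275 = 0.028220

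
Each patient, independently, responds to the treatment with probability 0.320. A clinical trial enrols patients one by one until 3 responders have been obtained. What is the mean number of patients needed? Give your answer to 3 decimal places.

Y = total patients until the third success; negative binomial with r=3, p=0.32.
E[Y] = r / p = 3 / 0.32 = 9.37500

9.375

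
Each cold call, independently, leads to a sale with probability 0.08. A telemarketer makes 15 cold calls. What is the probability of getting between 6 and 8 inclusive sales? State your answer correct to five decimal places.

0.00069

X ~ Binomial(15, 0.08); P(6 ≤ X ≤ 8) = Σ C(15,k) p^k (1−p)^(15−k) over k:
  k=6: C(15,6)·0.08^6·0.92^9 = 0.0006195
  k=7: C(15,7)·0.08^7·0.92^8 = 0.0000693
  k=8: C(15,8)·0.08^8·0.92^7 = 0.0000060
Total = 0.0006948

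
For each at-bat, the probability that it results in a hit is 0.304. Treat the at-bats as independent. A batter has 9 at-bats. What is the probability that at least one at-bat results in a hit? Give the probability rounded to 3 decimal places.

0.962

P(at least one) = 1 − P(none) = 1 − (1 − 0.304)^9
= 1 − 0.03833 = 0.96167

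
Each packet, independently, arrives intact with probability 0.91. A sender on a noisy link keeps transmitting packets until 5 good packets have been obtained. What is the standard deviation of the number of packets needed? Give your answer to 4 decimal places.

Y = total packets until the fifth success; negative binomial with r=5, p=0.91.
SD(Y) = √[r(1−p)/p²] = √(0.543413) = 0.737165

0.7372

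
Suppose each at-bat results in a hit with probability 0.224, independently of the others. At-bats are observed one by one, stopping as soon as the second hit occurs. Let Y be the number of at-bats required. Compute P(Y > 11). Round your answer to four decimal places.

0.2565

Needing more than 11 at-bats ⇔ fewer than 2 successes in the first 11. With X ~ Binomial(11, 0.224), P(Y > 11) = P(X ≤ 1).
  k=0: C(11,0)·0.224^0·0.776^11 = 0.061444
  k=1: C(11,1)·0.224^1·0.776^10 = 0.195100
P(X ≤ 1) = 0.256544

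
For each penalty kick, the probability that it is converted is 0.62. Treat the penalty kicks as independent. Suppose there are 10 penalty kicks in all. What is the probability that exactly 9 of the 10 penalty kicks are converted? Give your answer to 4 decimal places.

X ~ Binomial(n=10, p=0.62).
P(X=9) = C(10,9) · p^9 · (1−p)^1
= 10 · 0.013537 · 0.38 = 0.051441

0.0514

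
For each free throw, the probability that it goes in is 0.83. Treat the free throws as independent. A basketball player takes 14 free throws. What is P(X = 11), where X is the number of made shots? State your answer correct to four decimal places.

X ~ Binomial(n=14, p=0.83).
P(X=11) = C(14,11) · p^11 · (1−p)^3
= 364 · 0.12878 · 0.004913 = 0.230307

0.2303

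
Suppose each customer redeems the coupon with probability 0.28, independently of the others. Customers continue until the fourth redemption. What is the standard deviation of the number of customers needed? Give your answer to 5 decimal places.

Y = total customers until the fourth success; negative binomial with r=4, p=0.28.
SD(Y) = √[r(1−p)/p²] = √(36.7346939) = 6.0609153

6.06092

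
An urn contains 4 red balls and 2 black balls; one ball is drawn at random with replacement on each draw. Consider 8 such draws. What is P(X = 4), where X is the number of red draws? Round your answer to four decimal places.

0.1707

X ~ Binomial(n=8, p=0.666667).
P(X=4) = C(8,4) · p^4 · (1−p)^4
= 70 · 0.19753 · 0.012346 = 0.170706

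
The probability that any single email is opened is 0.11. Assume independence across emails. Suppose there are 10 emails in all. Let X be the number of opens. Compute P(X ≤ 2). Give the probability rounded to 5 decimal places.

0.91156

X ~ Binomial(10, 0.11); P(X ≤ 2) = Σ C(10,k) p^k (1−p)^(10−k) over k:
  k=0: C(10,0)·0.11^0·0.89^10 = 0.3118172
  k=1: C(10,1)·0.11^1·0.89^9 = 0.3853920
  k=2: C(10,2)·0.11^2·0.89^8 = 0.2143473
Total = 0.9115565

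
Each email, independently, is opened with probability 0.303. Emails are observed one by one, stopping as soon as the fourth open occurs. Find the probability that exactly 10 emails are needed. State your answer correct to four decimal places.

Y = trial on which the fourth success occurs; negative binomial, r=4, p=0.303.
P(Y=10) = C(9,3) · p^4 · (1−p)^6
= 84 · 0.0084289 · 0.11466 = 0.081180

0.0812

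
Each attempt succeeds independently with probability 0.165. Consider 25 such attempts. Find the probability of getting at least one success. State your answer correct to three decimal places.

0.989

P(at least one) = 1 − P(none) = 1 − (1 − 0.165)^25
= 1 − 0.01102 = 0.98898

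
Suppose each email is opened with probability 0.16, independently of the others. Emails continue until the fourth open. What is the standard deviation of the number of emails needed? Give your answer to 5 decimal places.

Y = total emails until the fourth success; negative binomial with r=4, p=0.16.
SD(Y) = √[r(1−p)/p²] = √(131.2500000) = 11.4564392

11.45644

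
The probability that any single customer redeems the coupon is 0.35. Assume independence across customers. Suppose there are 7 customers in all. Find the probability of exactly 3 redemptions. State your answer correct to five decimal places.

0.26787

X ~ Binomial(n=7, p=0.35).
P(X=3) = C(7,3) · p^3 · (1−p)^4
= 35 · 0.042875 · 0.17851 = 0.2678709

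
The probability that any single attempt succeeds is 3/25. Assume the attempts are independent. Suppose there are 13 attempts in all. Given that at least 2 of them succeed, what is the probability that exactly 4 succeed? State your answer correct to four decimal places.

0.0990

X ~ Binomial(13, 0.12). Want P(X=4 | X≥2) = P(X=4) / P(X≥2).
P(X=4) = C(13,4)·0.12^4·0.88^9 = 0.046922
P(X≥2) = 1 − 0.189791 − 0.336447 = 0.473762
Ratio = 0.046922 / 0.473762 = 0.099041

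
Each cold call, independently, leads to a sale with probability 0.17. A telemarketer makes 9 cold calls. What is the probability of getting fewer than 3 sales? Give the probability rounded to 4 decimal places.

X ~ Binomial(9, 0.17); P(X ≤ 2) = Σ C(9,k) p^k (1−p)^(9−k) over k:
  k=0: C(9,0)·0.17^0·0.83^9 = 0.186940
  k=1: C(9,1)·0.17^1·0.83^8 = 0.344601
  k=2: C(9,2)·0.17^2·0.83^7 = 0.282323
Total = 0.813864

0.8139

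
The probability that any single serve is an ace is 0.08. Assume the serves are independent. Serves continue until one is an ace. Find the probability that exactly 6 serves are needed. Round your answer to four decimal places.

0.0527

Geometric (trials to first success), p = 0.08.
P(Y = 6) = (1−p)^5 · p = 0.65908 · 0.08 = 0.052727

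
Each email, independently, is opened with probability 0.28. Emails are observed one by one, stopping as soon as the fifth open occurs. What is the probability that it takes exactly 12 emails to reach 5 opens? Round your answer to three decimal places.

0.057

Y = trial on which the fifth success occurs; negative binomial, r=5, p=0.28.
P(Y=12) = C(11,4) · p^5 · (1−p)^7
= 330 · 0.001721 · 0.10031 = 0.05697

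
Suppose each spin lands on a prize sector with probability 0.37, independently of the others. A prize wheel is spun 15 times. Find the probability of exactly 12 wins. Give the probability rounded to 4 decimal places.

X ~ Binomial(n=15, p=0.37).
P(X=12) = C(15,12) · p^12 · (1−p)^3
= 455 · 6.583e-06 · 0.25005 = 0.000749

0.0007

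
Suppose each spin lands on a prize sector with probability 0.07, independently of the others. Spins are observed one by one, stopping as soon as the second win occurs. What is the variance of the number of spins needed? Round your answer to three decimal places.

Y = total spins until the second success; negative binomial with r=2, p=0.07.
Var(Y) = r(1−p)/p² = 2·0.93 / 0.07² = 379.59184

379.592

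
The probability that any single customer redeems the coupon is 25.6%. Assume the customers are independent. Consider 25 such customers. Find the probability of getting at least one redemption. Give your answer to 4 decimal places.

0.9994

P(at least one) = 1 − P(none) = 1 − (1 − 0.256)^25
= 1 − 0.000616 = 0.999384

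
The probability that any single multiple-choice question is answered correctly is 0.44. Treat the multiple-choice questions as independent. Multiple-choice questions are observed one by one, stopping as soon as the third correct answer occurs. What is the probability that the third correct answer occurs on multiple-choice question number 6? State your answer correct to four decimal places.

0.1496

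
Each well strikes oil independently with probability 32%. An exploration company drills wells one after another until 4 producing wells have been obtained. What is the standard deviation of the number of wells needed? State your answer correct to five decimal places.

5.15388

Y = total wells until the fourth success; negative binomial with r=4, p=0.32.
SD(Y) = √[r(1−p)/p²] = √(26.5625000) = 5.1538820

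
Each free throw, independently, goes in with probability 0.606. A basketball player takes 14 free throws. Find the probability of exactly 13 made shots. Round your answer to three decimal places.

0.008

X ~ Binomial(n=14, p=0.606).
P(X=13) = C(14,13) · p^13 · (1−p)^1
= 14 · 0.0014864 · 0.394 = 0.00820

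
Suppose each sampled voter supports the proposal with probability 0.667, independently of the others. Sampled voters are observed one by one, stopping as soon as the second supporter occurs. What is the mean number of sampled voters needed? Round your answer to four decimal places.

2.9985

Y = total sampled voters until the second success; negative binomial with r=2, p=0.667.
E[Y] = r / p = 2 / 0.667 = 2.998501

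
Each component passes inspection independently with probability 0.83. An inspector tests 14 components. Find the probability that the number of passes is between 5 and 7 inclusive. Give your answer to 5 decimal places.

X ~ Binomial(14, 0.83); P(5 ≤ X ≤ 7) = Σ C(14,k) p^k (1−p)^(14−k) over k:
  k=5: C(14,5)·0.83^5·0.17^9 = 0.0000935
  k=6: C(14,6)·0.83^6·0.17^8 = 0.0006849
  k=7: C(14,7)·0.83^7·0.17^7 = 0.0038215
Total = 0.0045999

0.00460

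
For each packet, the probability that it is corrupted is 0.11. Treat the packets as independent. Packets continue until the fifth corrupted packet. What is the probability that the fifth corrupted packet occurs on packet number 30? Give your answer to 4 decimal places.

0.0208

Y = trial on which the fifth success occurs; negative binomial, r=5, p=0.11.
P(Y=30) = C(29,4) · p^5 · (1−p)^25
= 23751 · 1.6105e-05 · 0.054294 = 0.020768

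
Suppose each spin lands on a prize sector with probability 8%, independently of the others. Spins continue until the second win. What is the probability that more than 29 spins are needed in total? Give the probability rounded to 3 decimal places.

0.314

Needing more than 29 spins ⇔ fewer than 2 successes in the first 29. With X ~ Binomial(29, 0.08), P(Y > 29) = P(X ≤ 1).
  k=0: C(29,0)·0.08^0·0.92^29 = 0.08909
  k=1: C(29,1)·0.08^1·0.92^28 = 0.22467
P(X ≤ 1) = 0.31376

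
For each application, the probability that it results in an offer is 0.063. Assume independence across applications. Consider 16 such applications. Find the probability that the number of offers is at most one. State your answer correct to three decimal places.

0.733

X ~ Binomial(16, 0.063); P(X ≤ 1) = Σ C(16,k) p^k (1−p)^(16−k) over k:
  k=0: C(16,0)·0.063^0·0.937^16 = 0.35305
  k=1: C(16,1)·0.063^1·0.937^15 = 0.37980
Total = 0.73285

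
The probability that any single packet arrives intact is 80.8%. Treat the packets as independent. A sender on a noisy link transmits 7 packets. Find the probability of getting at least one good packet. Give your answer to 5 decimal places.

P(at least one) = 1 − P(none) = 1 − (1 − 0.808)^7
= 1 − 0.0000096 = 0.9999904

0.99999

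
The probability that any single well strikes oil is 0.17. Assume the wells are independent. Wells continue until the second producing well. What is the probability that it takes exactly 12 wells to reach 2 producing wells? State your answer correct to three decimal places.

0.049

Y = trial on which the second success occurs; negative binomial, r=2, p=0.17.
P(Y=12) = C(11,1) · p^2 · (1−p)^10
= 11 · 0.0289 · 0.15516 = 0.04933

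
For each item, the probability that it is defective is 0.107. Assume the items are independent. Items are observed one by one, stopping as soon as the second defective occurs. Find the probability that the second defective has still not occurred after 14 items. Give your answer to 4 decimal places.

Needing more than 14 items ⇔ fewer than 2 successes in the first 14. With X ~ Binomial(14, 0.107), P(Y > 14) = P(X ≤ 1).
  k=0: C(14,0)·0.107^0·0.893^14 = 0.205079
  k=1: C(14,1)·0.107^1·0.893^13 = 0.344018
P(X ≤ 1) = 0.549096

0.5491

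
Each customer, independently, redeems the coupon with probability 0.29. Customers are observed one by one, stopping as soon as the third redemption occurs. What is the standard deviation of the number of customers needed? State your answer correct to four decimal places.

5.0326

Y = total customers until the third success; negative binomial with r=3, p=0.29.
SD(Y) = √[r(1−p)/p²] = √(25.326992) = 5.032593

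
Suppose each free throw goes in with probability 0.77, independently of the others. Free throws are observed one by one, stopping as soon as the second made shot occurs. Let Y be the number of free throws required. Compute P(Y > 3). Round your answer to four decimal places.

0.1344

Needing more than 3 free throws ⇔ fewer than 2 successes in the first 3. With X ~ Binomial(3, 0.77), P(Y > 3) = P(X ≤ 1).
  k=0: C(3,0)·0.77^0·0.23^3 = 0.012167
  k=1: C(3,1)·0.77^1·0.23^2 = 0.122199
P(X ≤ 1) = 0.134366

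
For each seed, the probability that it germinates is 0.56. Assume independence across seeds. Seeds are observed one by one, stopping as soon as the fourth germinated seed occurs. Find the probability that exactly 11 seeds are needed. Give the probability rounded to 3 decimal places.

Y = trial on which the fourth success occurs; negative binomial, r=4, p=0.56.
P(Y=11) = C(10,3) · p^4 · (1−p)^7
= 120 · 0.098345 · 0.0031928 = 0.03768

0.038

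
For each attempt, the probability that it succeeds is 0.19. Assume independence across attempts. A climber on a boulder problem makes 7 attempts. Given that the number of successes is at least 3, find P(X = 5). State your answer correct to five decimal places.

0.02599

X ~ Binomial(7, 0.19). Want P(X=5 | X≥3) = P(X=5) / P(X≥3).
P(X=5) = C(7,5)·0.19^5·0.81^2 = 0.0034116
P(X≥3) = 1 − 0.2287679 − 0.3756313 − 0.2643331 = 0.1312677
Ratio = 0.0034116 / 0.1312677 = 0.0259896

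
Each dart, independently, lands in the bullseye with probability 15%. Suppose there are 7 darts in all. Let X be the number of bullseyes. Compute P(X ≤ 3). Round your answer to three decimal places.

0.988

X ~ Binomial(7, 0.15); P(X ≤ 3) = Σ C(7,k) p^k (1−p)^(7−k) over k:
  k=0: C(7,0)·0.15^0·0.85^7 = 0.32058
  k=1: C(7,1)·0.15^1·0.85^6 = 0.39601
  k=2: C(7,2)·0.15^2·0.85^5 = 0.20965
  k=3: C(7,3)·0.15^3·0.85^4 = 0.06166
Total = 0.98790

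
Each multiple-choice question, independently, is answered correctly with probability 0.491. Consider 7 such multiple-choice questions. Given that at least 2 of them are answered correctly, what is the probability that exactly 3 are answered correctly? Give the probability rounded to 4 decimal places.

0.2986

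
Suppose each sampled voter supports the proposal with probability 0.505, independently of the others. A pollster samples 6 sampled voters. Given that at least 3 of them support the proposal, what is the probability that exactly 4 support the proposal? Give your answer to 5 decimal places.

0.35914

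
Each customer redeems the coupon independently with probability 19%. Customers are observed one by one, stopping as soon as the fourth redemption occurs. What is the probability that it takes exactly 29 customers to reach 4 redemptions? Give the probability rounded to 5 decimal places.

Y = trial on which the fourth success occurs; negative binomial, r=4, p=0.19.
P(Y=29) = C(28,3) · p^4 · (1−p)^25
= 3276 · 0.0013032 · 0.0051538 = 0.0220031

0.02200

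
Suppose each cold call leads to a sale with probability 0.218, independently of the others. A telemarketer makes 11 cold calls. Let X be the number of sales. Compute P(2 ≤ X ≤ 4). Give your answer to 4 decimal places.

0.6582

X ~ Binomial(11, 0.218); P(2 ≤ X ≤ 4) = Σ C(11,k) p^k (1−p)^(11−k) over k:
  k=2: C(11,2)·0.218^2·0.782^9 = 0.285849
  k=3: C(11,3)·0.218^3·0.782^8 = 0.239060
  k=4: C(11,4)·0.218^4·0.782^7 = 0.133287
Total = 0.658196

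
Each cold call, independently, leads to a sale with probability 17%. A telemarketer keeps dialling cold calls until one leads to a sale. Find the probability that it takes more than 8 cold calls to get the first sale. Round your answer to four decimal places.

0.2252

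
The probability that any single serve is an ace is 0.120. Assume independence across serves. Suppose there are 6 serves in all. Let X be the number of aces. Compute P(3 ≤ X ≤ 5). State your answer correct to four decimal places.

0.0261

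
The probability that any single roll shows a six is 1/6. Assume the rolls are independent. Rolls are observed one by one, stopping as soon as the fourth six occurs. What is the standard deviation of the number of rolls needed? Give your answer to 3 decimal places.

Y = total rolls until the fourth success; negative binomial with r=4, p=0.166667.
SD(Y) = √[r(1−p)/p²] = √(120.00000) = 10.95445

10.954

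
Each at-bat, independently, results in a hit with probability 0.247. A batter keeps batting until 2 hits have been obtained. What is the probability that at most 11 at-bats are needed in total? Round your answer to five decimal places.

0.79663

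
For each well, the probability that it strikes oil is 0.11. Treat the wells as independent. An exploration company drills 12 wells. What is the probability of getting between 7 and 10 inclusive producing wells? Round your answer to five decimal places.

0.00009

X ~ Binomial(12, 0.11); P(7 ≤ X ≤ 10) = Σ C(12,k) p^k (1−p)^(12−k) over k:
  k=7: C(12,7)·0.11^7·0.89^5 = 0.0000862
  k=8: C(12,8)·0.11^8·0.89^4 = 0.0000067
  k=9: C(12,9)·0.11^9·0.89^3 = 0.0000004
  k=10: C(12,10)·0.11^10·0.89^2 = 0.0000000
Total = 0.0000932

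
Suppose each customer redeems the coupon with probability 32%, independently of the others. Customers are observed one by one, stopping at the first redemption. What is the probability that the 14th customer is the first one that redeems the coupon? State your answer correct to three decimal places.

0.002

Geometric (trials to first success), p = 0.32.
P(Y = 14) = (1−p)^13 · p = 0.0066468 · 0.32 = 0.00213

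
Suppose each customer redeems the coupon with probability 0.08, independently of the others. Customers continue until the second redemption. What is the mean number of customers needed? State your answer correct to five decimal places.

25.00000

Y = total customers until the second success; negative binomial with r=2, p=0.08.
E[Y] = r / p = 2 / 0.08 = 25.0000000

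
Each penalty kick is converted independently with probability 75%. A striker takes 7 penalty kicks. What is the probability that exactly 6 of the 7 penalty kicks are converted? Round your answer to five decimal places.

0.31146

X ~ Binomial(n=7, p=0.75).
P(X=6) = C(7,6) · p^6 · (1−p)^1
= 7 · 0.17798 · 0.25 = 0.3114624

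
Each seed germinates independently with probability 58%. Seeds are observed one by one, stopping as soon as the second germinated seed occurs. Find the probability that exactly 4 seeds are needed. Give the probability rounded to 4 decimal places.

Y = trial on which the second success occurs; negative binomial, r=2, p=0.58.
P(Y=4) = C(3,1) · p^2 · (1−p)^2
= 3 · 0.3364 · 0.1764 = 0.178023

0.1780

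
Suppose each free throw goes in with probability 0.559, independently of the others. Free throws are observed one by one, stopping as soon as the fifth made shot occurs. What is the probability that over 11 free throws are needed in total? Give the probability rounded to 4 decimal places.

Needing more than 11 free throws ⇔ fewer than 5 successes in the first 11. With X ~ Binomial(11, 0.559), P(Y > 11) = P(X ≤ 4).
  k=0: C(11,0)·0.559^0·0.441^11 = 0.000123
  k=1: C(11,1)·0.559^1·0.441^10 = 0.001711
  k=2: C(11,2)·0.559^2·0.441^9 = 0.010843
  k=3: C(11,3)·0.559^3·0.441^8 = 0.041231
  k=4: C(11,4)·0.559^4·0.441^7 = 0.104528
P(X ≤ 4) = 0.158435

0.1584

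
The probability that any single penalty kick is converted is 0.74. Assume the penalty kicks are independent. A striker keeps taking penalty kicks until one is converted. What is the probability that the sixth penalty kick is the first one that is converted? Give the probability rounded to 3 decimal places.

Geometric (trials to first success), p = 0.74.
P(Y = 6) = (1−p)^5 · p = 0.0011881 · 0.74 = 0.00088

0.001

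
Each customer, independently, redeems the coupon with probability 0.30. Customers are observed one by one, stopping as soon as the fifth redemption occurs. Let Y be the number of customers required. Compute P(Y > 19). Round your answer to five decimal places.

0.28222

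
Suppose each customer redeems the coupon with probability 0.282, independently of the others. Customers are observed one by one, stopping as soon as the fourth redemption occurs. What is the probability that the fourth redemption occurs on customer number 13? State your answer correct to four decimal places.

Y = trial on which the fourth success occurs; negative binomial, r=4, p=0.282.
P(Y=13) = C(12,3) · p^4 · (1−p)^9
= 220 · 0.0063241 · 0.050713 = 0.070557

0.0706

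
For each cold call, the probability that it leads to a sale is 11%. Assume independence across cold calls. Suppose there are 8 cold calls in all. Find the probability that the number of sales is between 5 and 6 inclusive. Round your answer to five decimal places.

0.00068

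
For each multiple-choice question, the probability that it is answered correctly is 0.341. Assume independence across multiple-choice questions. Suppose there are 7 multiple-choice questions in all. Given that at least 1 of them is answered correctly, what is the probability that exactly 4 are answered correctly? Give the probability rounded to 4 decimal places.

0.1432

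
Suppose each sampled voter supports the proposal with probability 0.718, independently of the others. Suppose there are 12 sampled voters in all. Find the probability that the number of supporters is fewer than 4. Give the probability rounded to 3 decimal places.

0.001

X ~ Binomial(12, 0.718); P(X ≤ 3) = Σ C(12,k) p^k (1−p)^(12−k) over k:
  k=0: C(12,0)·0.718^0·0.282^12 = 0.00000
  k=1: C(12,1)·0.718^1·0.282^11 = 0.00001
  k=2: C(12,2)·0.718^2·0.282^10 = 0.00011
  k=3: C(12,3)·0.718^3·0.282^9 = 0.00092
Total = 0.00103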